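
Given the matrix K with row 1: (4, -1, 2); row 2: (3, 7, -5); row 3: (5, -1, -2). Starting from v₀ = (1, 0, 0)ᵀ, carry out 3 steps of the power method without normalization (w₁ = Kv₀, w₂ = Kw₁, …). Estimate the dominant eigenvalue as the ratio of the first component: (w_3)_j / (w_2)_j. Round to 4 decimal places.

w1 = Kv₀ = (4·1 + (-1)·0 + 2·0; 3·1 + 7·0 + (-5)·0; 5·1 + (-1)·0 + (-2)·0) = (4, 3, 5)
w2 = Kw1 = (4·4 + (-1)·3 + 2·5; 3·4 + 7·3 + (-5)·5; 5·4 + (-1)·3 + (-2)·5) = (23, 8, 7)
w3 = Kw2 = (98, 90, 93)
Ratio at component: 98 / 23 = 4.2609

4.2609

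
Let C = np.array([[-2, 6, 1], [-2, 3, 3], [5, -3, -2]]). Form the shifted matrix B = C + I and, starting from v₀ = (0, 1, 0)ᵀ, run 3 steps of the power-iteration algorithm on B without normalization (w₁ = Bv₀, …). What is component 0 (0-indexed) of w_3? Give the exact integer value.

B = C + I has rows (-1, 6, 1); (-2, 4, 3); (5, -3, -1)
w1 = Bv₀ = (6, 4, -3)
w2 = Bw1 = (15, -5, 21)
w3 = Bw2 = (-24, 13, 69)
Requested component of w3: -24

-24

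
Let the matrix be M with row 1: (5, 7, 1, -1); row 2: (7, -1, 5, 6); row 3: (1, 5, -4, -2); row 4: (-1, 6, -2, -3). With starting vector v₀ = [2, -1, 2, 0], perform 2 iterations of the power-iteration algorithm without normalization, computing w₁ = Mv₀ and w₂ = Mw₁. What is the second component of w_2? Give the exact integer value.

-117

w1 = Mv₀ = (5, 25, -11, -12)
w2 = Mw1 = (201, -117, 198, 203)
The requested component of w2 is -117.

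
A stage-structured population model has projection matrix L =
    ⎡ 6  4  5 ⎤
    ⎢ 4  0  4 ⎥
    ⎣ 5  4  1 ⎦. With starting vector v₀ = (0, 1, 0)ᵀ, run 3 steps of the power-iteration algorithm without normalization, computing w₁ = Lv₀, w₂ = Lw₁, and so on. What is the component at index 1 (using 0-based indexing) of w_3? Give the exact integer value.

w1 = Lv₀ = (4, 0, 4)
w2 = Lw1 = (44, 32, 24)
w3 = Lw2 = (512, 272, 372)
The requested component of w3 is 272.

272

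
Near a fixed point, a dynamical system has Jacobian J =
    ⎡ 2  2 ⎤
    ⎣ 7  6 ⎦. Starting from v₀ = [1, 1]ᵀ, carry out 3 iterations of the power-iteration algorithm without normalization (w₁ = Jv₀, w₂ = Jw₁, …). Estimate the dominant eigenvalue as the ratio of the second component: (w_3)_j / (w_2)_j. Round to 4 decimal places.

λ ≈ 8.2453

w1 = Jv₀ = (2·1 + 2·1; 7·1 + 6·1) = (4, 13)
w2 = Jw1 = (2·4 + 2·13; 7·4 + 6·13) = (34, 106)
w3 = Jw2 = (280, 874)
Ratio at component: 874 / 106 = 8.2453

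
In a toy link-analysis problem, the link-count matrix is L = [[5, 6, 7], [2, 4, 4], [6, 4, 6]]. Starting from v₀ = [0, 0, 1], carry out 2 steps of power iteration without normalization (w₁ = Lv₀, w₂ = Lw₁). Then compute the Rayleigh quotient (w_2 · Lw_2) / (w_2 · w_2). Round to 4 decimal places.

λ ≈ 14.7291

w1 = Lv₀ = (5·0 + 6·0 + 7·1; 2·0 + 4·0 + 4·1; 6·0 + 4·0 + 6·1) = (7, 4, 6)
w2 = Lw1 = (5·7 + 6·4 + 7·6; 2·7 + 4·4 + 4·6; 6·7 + 4·4 + 6·6) = (101, 54, 94)
Lw2 = (1487, 794, 1386)
w2·Lw2 = 101·1487 + 54·794 + 94·1386 = 323347; w2·w2 = 101·101 + 54·54 + 94·94 = 21953
λ ≈ 323347/21953 = 14.7291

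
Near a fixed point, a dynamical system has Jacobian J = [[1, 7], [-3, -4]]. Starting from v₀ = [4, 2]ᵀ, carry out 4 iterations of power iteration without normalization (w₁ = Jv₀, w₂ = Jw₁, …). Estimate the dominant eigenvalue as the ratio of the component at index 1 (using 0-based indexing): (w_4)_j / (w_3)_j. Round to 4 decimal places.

w1 = Jv₀ = (1·4 + 7·2; (-3)·4 + (-4)·2) = (18, -20)
w2 = Jw1 = (1·18 + 7·(-20); (-3)·18 + (-4)·(-20)) = (-122, 26)
w3 = Jw2 = (60, 262)
w4 = Jw3 = (1894, -1228)
Ratio at component: -1228 / 262 = -4.6870

λ ≈ -4.6870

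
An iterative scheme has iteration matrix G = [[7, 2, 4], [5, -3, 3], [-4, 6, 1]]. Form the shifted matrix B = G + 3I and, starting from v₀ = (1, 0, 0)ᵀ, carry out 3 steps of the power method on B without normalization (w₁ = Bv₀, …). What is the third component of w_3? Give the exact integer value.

B = G + 3I has rows (10, 2, 4); (5, 0, 3); (-4, 6, 4)
w1 = Bv₀ = (10·1 + 2·0 + 4·0; 5·1 + 0·0 + 3·0; (-4)·1 + 6·0 + 4·0) = (10, 5, -4)
w2 = Bw1 = (10·10 + 2·5 + 4·(-4); 5·10 + 0·5 + 3·(-4); (-4)·10 + 6·5 + 4·(-4)) = (94, 38, -26)
w3 = Bw2 = (912, 392, -252)
Requested component of w3: -252

-252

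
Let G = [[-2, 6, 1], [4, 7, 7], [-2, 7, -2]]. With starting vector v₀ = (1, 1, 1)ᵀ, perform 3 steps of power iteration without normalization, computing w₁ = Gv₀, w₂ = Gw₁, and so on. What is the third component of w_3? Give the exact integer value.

w1 = Gv₀ = ((-2)·1 + 6·1 + 1·1; 4·1 + 7·1 + 7·1; (-2)·1 + 7·1 + (-2)·1) = (5, 18, 3)
w2 = Gw1 = ((-2)·5 + 6·18 + 1·3; 4·5 + 7·18 + 7·3; (-2)·5 + 7·18 + (-2)·3) = (101, 167, 110)
w3 = Gw2 = (910, 2343, 747)
The requested component of w3 is 747.

747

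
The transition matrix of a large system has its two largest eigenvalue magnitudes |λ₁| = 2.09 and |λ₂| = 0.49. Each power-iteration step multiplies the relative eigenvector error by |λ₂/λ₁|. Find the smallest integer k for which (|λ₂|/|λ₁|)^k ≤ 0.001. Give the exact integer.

|λ₂/λ₁| = 0.49/2.09 = 0.23445
Need k ≥ ln(0.001) / ln(0.23445) = -6.9078 / -1.4505 ≈ 4.762
Smallest integer k satisfying the bound: 5

5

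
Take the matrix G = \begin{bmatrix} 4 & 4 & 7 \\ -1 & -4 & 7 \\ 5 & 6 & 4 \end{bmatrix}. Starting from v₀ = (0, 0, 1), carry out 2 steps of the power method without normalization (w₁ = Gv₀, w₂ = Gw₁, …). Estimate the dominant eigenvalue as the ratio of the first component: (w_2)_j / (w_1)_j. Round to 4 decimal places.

w1 = Gv₀ = (4·0 + 4·0 + 7·1; (-1)·0 + (-4)·0 + 7·1; 5·0 + 6·0 + 4·1) = (7, 7, 4)
w2 = Gw1 = (4·7 + 4·7 + 7·4; (-1)·7 + (-4)·7 + 7·4; 5·7 + 6·7 + 4·4) = (84, -7, 93)
Ratio at component: 84 / 7 = 12.0000

12.0000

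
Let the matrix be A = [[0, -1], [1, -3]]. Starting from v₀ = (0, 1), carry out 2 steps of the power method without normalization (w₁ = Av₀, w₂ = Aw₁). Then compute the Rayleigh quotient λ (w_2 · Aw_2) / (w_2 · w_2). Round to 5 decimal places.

w1 = Av₀ = (-1, -3)
w2 = Aw1 = (3, 8)
Aw2 = (-8, -21)
w2·Aw2 = 3·(-8) + 8·(-21) = -192; w2·w2 = 3·3 + 8·8 = 73
λ ≈ -192/73 = -2.63014

λ ≈ -2.63014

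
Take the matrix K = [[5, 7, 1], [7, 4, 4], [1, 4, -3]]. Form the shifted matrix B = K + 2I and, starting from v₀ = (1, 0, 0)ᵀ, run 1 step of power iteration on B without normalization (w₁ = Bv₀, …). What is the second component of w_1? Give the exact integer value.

7

B = K + 2I has rows (7, 7, 1); (7, 6, 4); (1, 4, -1)
w1 = Bv₀ = (7·1 + 7·0 + 1·0; 7·1 + 6·0 + 4·0; 1·1 + 4·0 + (-1)·0) = (7, 7, 1)
Requested component of w1: 7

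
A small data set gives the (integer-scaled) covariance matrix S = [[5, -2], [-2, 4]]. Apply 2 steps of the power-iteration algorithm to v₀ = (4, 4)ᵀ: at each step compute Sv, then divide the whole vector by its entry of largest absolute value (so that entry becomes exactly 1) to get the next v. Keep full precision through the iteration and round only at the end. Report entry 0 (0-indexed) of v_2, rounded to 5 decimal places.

1.00000

Sv0 = (12.000000, 8.000000); divide by 12.000000 → v1 = (1.000000, 0.666667)
Sv1 = (3.666667, 0.666667); divide by 3.666667 → v2 = (1.000000, 0.181818)
Requested entry of v2: 44/44 = 1.00000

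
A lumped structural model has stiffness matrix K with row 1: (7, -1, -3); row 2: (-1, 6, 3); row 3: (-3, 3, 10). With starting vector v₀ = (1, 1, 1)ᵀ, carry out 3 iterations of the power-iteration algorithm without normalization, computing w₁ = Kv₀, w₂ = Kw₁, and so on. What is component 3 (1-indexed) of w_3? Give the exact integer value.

1426

w1 = Kv₀ = (7·1 + (-1)·1 + (-3)·1; (-1)·1 + 6·1 + 3·1; (-3)·1 + 3·1 + 10·1) = (3, 8, 10)
w2 = Kw1 = (7·3 + (-1)·8 + (-3)·10; (-1)·3 + 6·8 + 3·10; (-3)·3 + 3·8 + 10·10) = (-17, 75, 115)
w3 = Kw2 = (-539, 812, 1426)
The requested component of w3 is 1426.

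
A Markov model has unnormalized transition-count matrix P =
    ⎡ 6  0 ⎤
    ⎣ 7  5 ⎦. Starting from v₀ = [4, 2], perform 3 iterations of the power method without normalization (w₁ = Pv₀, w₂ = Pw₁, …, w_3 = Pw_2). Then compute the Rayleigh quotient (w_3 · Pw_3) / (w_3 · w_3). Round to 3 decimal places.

λ ≈ 7.060

w1 = Pv₀ = (6·4 + 0·2; 7·4 + 5·2) = (24, 38)
w2 = Pw1 = (6·24 + 0·38; 7·24 + 5·38) = (144, 358)
w3 = Pw2 = (864, 2798)
Pw3 = (5184, 20038)
w3·Pw3 = 864·5184 + 2798·20038 = 60545300; w3·w3 = 864·864 + 2798·2798 = 8575300
λ ≈ 60545300/8575300 = 7.060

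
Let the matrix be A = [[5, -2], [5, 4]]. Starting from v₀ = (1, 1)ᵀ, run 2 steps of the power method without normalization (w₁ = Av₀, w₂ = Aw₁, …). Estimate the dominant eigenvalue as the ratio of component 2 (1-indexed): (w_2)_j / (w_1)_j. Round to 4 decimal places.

λ ≈ 5.6667

w1 = Av₀ = (3, 9)
w2 = Aw1 = (-3, 51)
Ratio at component: 51 / 9 = 5.6667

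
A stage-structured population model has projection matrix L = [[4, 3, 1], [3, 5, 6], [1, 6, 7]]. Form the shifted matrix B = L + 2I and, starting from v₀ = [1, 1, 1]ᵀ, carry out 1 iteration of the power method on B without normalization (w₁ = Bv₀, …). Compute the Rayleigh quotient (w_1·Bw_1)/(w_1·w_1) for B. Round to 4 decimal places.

B = L + 2I has rows (6, 3, 1); (3, 7, 6); (1, 6, 9)
w1 = Bv₀ = (10, 16, 16)
Bw1 = (124, 238, 250)
w1·Bw1 = 9048; w1·w1 = 612; μ ≈ 9048/612 = 14.7843

μ ≈ 14.7843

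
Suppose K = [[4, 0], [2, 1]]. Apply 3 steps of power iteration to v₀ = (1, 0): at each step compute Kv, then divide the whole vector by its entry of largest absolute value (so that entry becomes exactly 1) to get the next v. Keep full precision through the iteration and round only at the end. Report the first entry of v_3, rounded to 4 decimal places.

1.0000

Kv0 = (4.00000, 2.00000); divide by 4.00000 → v1 = (1.00000, 0.50000)
Kv1 = (4.00000, 2.50000); divide by 4.00000 → v2 = (1.00000, 0.62500)
Kv2 = (4.00000, 2.62500); divide by 4.00000 → v3 = (1.00000, 0.65625)
Requested entry of v3: 64/64 = 1.0000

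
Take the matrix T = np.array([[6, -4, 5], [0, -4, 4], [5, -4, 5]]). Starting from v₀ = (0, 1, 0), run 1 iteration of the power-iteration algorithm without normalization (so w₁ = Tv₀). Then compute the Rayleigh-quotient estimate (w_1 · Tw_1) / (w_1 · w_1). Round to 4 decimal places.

w1 = Tv₀ = (-4, -4, -4)
Tw1 = (-28, 0, -24)
w1·Tw1 = (-4)·(-28) + (-4)·0 + (-4)·(-24) = 208; w1·w1 = (-4)·(-4) + (-4)·(-4) + (-4)·(-4) = 48
λ ≈ 208/48 = 4.3333

λ ≈ 4.3333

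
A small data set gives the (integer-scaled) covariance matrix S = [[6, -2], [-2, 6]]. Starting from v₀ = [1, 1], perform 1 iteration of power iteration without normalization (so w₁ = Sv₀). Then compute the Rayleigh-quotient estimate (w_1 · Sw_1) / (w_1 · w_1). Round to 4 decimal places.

4.0000

w1 = Sv₀ = (4, 4)
Sw1 = (16, 16)
w1·Sw1 = 4·16 + 4·16 = 128; w1·w1 = 4·4 + 4·4 = 32
λ ≈ 128/32 = 4.0000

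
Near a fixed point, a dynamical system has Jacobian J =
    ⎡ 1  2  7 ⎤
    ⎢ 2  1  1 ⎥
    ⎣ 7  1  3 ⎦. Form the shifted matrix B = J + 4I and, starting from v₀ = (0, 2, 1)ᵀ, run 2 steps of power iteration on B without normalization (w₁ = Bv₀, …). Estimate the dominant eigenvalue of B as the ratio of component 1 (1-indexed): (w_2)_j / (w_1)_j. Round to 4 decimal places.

μ ≈ 12.7273

B = J + 4I has rows (5, 2, 7); (2, 5, 1); (7, 1, 7)
w1 = Bv₀ = (5·0 + 2·2 + 7·1; 2·0 + 5·2 + 1·1; 7·0 + 1·2 + 7·1) = (11, 11, 9)
w2 = Bw1 = (5·11 + 2·11 + 7·9; 2·11 + 5·11 + 1·9; 7·11 + 1·11 + 7·9) = (140, 86, 151)
Ratio: 140/11 = 12.7273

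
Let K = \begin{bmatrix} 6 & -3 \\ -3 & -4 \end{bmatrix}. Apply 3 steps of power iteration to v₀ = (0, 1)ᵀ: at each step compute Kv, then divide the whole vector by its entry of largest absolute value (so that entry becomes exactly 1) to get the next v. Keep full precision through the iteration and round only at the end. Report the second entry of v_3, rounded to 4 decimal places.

0.7387

Kv0 = (-3.00000, -4.00000); divide by -4.00000 → v1 = (0.75000, 1.00000)
Kv1 = (1.50000, -6.25000); divide by -6.25000 → v2 = (-0.24000, 1.00000)
Kv2 = (-4.44000, -3.28000); divide by -4.44000 → v3 = (1.00000, 0.73874)
Requested entry of v3: -82/-111 = 0.7387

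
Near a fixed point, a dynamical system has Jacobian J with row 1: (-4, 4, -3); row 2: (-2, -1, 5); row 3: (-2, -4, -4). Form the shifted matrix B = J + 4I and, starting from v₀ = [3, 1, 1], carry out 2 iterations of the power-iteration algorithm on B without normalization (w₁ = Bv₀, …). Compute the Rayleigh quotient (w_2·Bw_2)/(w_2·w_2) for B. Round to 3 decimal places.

μ ≈ 1.424

B = J + 4I has rows (0, 4, -3); (-2, 3, 5); (-2, -4, 0)
w1 = Bv₀ = (1, 2, -10)
w2 = Bw1 = (38, -46, -10)
Bw2 = (-154, -264, 108)
w2·Bw2 = 5212; w2·w2 = 3660; μ ≈ 5212/3660 = 1.424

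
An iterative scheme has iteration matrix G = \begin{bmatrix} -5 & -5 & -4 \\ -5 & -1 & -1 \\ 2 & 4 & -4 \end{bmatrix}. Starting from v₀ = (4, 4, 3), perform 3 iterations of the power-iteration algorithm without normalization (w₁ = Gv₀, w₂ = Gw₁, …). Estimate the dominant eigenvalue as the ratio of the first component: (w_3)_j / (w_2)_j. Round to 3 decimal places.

w1 = Gv₀ = ((-5)·4 + (-5)·4 + (-4)·3; (-5)·4 + (-1)·4 + (-1)·3; 2·4 + 4·4 + (-4)·3) = (-52, -27, 12)
w2 = Gw1 = ((-5)·(-52) + (-5)·(-27) + (-4)·12; (-5)·(-52) + (-1)·(-27) + (-1)·12; 2·(-52) + 4·(-27) + (-4)·12) = (347, 275, -260)
w3 = Gw2 = (-2070, -1750, 2834)
Ratio at component: -2070 / 347 = -5.965

-5.965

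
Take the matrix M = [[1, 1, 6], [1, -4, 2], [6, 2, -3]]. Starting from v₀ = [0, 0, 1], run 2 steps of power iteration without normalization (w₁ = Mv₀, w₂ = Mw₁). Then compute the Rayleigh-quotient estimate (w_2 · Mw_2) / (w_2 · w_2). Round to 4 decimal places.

λ ≈ -5.7103

w1 = Mv₀ = (1·0 + 1·0 + 6·1; 1·0 + (-4)·0 + 2·1; 6·0 + 2·0 + (-3)·1) = (6, 2, -3)
w2 = Mw1 = (1·6 + 1·2 + 6·(-3); 1·6 + (-4)·2 + 2·(-3); 6·6 + 2·2 + (-3)·(-3)) = (-10, -8, 49)
Mw2 = (276, 120, -223)
w2·Mw2 = (-10)·276 + (-8)·120 + 49·(-223) = -14647; w2·w2 = (-10)·(-10) + (-8)·(-8) + 49·49 = 2565
λ ≈ -14647/2565 = -5.7103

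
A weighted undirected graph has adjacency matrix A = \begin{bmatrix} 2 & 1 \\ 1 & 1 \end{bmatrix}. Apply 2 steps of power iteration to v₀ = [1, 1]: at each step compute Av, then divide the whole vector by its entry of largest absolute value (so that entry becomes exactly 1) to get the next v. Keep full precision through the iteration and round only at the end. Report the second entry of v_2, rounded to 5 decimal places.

Av0 = (3.000000, 2.000000); divide by 3.000000 → v1 = (1.000000, 0.666667)
Av1 = (2.666667, 1.666667); divide by 2.666667 → v2 = (1.000000, 0.625000)
Requested entry of v2: 5/8 = 0.62500

0.62500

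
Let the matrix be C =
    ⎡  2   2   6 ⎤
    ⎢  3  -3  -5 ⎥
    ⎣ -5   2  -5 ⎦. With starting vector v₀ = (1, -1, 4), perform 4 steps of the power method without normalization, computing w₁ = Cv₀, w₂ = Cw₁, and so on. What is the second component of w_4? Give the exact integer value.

w1 = Cv₀ = (24, -14, -27)
w2 = Cw1 = (-142, 249, -13)
w3 = Cw2 = (136, -1108, 1273)
w4 = Cw3 = (5694, -2633, -9261)
The requested component of w4 is -2633.

-2633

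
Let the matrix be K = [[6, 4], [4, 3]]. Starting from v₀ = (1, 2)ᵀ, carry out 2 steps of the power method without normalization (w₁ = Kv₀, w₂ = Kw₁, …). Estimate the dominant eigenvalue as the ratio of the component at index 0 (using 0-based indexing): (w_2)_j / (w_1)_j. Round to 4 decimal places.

w1 = Kv₀ = (6·1 + 4·2; 4·1 + 3·2) = (14, 10)
w2 = Kw1 = (6·14 + 4·10; 4·14 + 3·10) = (124, 86)
Ratio at component: 124 / 14 = 8.8571

λ ≈ 8.8571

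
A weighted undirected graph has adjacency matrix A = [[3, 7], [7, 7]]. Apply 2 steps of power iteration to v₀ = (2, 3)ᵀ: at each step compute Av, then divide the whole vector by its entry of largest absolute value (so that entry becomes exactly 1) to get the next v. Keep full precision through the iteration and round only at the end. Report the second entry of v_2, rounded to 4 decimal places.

Av0 = (27.00000, 35.00000); divide by 35.00000 → v1 = (0.77143, 1.00000)
Av1 = (9.31429, 12.40000); divide by 12.40000 → v2 = (0.75115, 1.00000)
Requested entry of v2: 434/434 = 1.0000

1.0000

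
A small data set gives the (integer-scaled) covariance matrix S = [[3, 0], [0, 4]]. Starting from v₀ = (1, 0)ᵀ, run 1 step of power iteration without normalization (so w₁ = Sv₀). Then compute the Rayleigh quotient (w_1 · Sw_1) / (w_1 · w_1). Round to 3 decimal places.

w1 = Sv₀ = (3·1 + 0·0; 0·1 + 4·0) = (3, 0)
Sw1 = (9, 0)
w1·Sw1 = 3·9 + 0·0 = 27; w1·w1 = 3·3 + 0·0 = 9
λ ≈ 27/9 = 3.000

3.000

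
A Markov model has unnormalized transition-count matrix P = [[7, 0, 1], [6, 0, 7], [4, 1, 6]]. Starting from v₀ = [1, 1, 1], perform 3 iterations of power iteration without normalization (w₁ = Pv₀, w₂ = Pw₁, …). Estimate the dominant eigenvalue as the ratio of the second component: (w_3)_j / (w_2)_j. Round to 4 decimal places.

w1 = Pv₀ = (7·1 + 0·1 + 1·1; 6·1 + 0·1 + 7·1; 4·1 + 1·1 + 6·1) = (8, 13, 11)
w2 = Pw1 = (7·8 + 0·13 + 1·11; 6·8 + 0·13 + 7·11; 4·8 + 1·13 + 6·11) = (67, 125, 111)
w3 = Pw2 = (580, 1179, 1059)
Ratio at component: 1179 / 125 = 9.4320

9.4320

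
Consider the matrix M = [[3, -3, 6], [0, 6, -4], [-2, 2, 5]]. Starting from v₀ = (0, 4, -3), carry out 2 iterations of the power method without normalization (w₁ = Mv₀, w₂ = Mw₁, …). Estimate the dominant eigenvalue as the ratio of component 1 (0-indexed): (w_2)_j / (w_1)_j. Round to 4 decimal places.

6.7778

w1 = Mv₀ = (-30, 36, -7)
w2 = Mw1 = (-240, 244, 97)
Ratio at component: 244 / 36 = 6.7778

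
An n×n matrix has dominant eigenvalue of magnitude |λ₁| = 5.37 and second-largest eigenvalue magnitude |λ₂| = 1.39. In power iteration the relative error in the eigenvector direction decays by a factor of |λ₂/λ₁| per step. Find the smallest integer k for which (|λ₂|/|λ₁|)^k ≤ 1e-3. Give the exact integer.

|λ₂/λ₁| = 1.39/5.37 = 0.25885
Need k ≥ ln(1e-3) / ln(0.25885) = -6.9078 / -1.3515 ≈ 5.111
Smallest integer k satisfying the bound: 6

6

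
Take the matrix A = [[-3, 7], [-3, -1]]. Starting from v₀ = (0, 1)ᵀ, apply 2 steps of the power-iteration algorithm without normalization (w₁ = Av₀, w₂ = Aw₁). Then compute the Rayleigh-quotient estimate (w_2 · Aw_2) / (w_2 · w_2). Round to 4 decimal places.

-0.4324

w1 = Av₀ = (7, -1)
w2 = Aw1 = (-28, -20)
Aw2 = (-56, 104)
w2·Aw2 = (-28)·(-56) + (-20)·104 = -512; w2·w2 = (-28)·(-28) + (-20)·(-20) = 1184
λ ≈ -512/1184 = -0.4324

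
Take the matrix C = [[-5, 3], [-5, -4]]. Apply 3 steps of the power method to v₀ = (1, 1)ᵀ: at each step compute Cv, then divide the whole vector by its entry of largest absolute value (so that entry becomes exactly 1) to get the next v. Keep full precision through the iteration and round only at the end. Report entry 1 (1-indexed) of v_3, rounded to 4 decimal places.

Cv0 = (-2.00000, -9.00000); divide by -9.00000 → v1 = (0.22222, 1.00000)
Cv1 = (1.88889, -5.11111); divide by -5.11111 → v2 = (-0.36957, 1.00000)
Cv2 = (4.84783, -2.15217); divide by 4.84783 → v3 = (1.00000, -0.44395)
Requested entry of v3: 223/223 = 1.0000

1.0000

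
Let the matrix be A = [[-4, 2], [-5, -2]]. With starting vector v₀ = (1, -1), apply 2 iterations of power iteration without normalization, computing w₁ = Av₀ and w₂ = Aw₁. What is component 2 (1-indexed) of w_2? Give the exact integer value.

36

w1 = Av₀ = (-6, -3)
w2 = Aw1 = (18, 36)
The requested component of w2 is 36.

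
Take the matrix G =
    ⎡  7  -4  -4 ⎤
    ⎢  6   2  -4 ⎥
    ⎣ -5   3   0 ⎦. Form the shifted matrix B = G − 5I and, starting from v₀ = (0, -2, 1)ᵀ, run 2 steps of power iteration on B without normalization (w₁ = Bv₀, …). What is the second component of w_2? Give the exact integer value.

62

B = G − 5I has rows (2, -4, -4); (6, -3, -4); (-5, 3, -5)
w1 = Bv₀ = (4, 2, -11)
w2 = Bw1 = (44, 62, 41)
Requested component of w2: 62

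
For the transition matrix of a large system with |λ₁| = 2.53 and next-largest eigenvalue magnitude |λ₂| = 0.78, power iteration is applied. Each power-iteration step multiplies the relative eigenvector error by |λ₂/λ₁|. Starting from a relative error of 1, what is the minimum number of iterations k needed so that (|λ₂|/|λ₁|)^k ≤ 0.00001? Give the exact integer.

10

|λ₂/λ₁| = 0.78/2.53 = 0.30830
Need k ≥ ln(0.00001) / ln(0.30830) = -11.5129 / -1.1767 ≈ 9.784
Smallest integer k satisfying the bound: 10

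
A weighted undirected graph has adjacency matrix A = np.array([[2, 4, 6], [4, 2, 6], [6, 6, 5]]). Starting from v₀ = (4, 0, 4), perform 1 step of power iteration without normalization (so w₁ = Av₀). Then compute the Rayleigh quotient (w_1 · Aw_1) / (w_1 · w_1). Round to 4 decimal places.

13.8561

w1 = Av₀ = (32, 40, 44)
Aw1 = (488, 472, 652)
w1·Aw1 = 32·488 + 40·472 + 44·652 = 63184; w1·w1 = 32·32 + 40·40 + 44·44 = 4560
λ ≈ 63184/4560 = 13.8561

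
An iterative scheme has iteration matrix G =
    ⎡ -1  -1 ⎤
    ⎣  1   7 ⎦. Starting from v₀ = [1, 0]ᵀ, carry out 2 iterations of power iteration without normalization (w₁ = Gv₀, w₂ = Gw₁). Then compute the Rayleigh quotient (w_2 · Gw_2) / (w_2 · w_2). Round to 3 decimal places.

7.000

w1 = Gv₀ = ((-1)·1 + (-1)·0; 1·1 + 7·0) = (-1, 1)
w2 = Gw1 = ((-1)·(-1) + (-1)·1; 1·(-1) + 7·1) = (0, 6)
Gw2 = (-6, 42)
w2·Gw2 = 0·(-6) + 6·42 = 252; w2·w2 = 0·0 + 6·6 = 36
λ ≈ 252/36 = 7.000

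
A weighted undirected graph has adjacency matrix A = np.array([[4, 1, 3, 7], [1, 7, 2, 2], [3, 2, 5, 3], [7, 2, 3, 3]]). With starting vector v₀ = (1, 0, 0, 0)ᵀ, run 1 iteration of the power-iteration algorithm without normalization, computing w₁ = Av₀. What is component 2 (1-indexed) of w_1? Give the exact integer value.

w1 = Av₀ = (4·1 + 1·0 + 3·0 + 7·0; 1·1 + 7·0 + 2·0 + 2·0; 3·1 + 2·0 + 5·0 + 3·0; 7·1 + 2·0 + 3·0 + 3·0) = (4, 1, 3, 7)
The requested component of w1 is 1.

1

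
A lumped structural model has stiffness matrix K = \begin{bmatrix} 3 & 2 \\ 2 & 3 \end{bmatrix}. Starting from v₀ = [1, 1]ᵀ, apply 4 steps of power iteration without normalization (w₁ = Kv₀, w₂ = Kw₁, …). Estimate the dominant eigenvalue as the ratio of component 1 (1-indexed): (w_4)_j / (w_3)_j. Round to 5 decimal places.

w1 = Kv₀ = (5, 5)
w2 = Kw1 = (25, 25)
w3 = Kw2 = (125, 125)
w4 = Kw3 = (625, 625)
Ratio at component: 625 / 125 = 5.00000

λ ≈ 5.00000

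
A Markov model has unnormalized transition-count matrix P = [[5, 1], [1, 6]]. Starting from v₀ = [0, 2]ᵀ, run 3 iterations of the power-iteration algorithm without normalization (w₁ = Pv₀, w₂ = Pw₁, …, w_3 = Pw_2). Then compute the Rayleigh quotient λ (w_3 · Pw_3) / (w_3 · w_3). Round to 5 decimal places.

w1 = Pv₀ = (2, 12)
w2 = Pw1 = (22, 74)
w3 = Pw2 = (184, 466)
Pw3 = (1386, 2980)
w3·Pw3 = 184·1386 + 466·2980 = 1643704; w3·w3 = 184·184 + 466·466 = 251012
λ ≈ 1643704/251012 = 6.54831

λ ≈ 6.54831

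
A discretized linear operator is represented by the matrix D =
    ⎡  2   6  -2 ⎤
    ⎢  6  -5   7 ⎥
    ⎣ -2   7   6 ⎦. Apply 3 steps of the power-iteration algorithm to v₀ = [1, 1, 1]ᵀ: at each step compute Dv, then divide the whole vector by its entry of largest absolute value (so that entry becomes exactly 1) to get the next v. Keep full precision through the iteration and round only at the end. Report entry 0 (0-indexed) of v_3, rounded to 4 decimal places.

0.2685

Dv0 = (6.00000, 8.00000, 11.00000); divide by 11.00000 → v1 = (0.54545, 0.72727, 1.00000)
Dv1 = (3.45455, 6.63636, 10.00000); divide by 10.00000 → v2 = (0.34545, 0.66364, 1.00000)
Dv2 = (2.67273, 5.75455, 9.95455); divide by 9.95455 → v3 = (0.26849, 0.57808, 1.00000)
Requested entry of v3: 294/1095 = 0.2685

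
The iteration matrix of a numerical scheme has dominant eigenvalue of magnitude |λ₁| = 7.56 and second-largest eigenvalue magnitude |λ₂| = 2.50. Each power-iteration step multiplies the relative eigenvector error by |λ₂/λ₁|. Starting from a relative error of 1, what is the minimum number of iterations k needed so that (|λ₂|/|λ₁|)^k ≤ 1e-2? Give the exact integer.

5

|λ₂/λ₁| = 2.50/7.56 = 0.33069
Need k ≥ ln(1e-2) / ln(0.33069) = -4.6052 / -1.1066 ≈ 4.162
Smallest integer k satisfying the bound: 5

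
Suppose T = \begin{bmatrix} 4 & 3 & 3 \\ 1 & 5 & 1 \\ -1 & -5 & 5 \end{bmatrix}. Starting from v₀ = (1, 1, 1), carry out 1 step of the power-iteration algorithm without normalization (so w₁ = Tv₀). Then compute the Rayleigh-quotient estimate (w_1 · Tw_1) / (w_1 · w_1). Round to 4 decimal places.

w1 = Tv₀ = (10, 7, -1)
Tw1 = (58, 44, -50)
w1·Tw1 = 10·58 + 7·44 + (-1)·(-50) = 938; w1·w1 = 10·10 + 7·7 + (-1)·(-1) = 150
λ ≈ 938/150 = 6.2533

6.2533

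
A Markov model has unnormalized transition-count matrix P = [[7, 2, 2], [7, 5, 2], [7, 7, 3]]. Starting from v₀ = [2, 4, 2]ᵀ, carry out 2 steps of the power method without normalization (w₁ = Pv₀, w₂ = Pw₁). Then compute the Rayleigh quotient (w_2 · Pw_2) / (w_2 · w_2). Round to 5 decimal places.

w1 = Pv₀ = (26, 38, 48)
w2 = Pw1 = (354, 468, 592)
Pw2 = (4598, 6002, 7530)
w2·Pw2 = 354·4598 + 468·6002 + 592·7530 = 8894388; w2·w2 = 354·354 + 468·468 + 592·592 = 694804
λ ≈ 8894388/694804 = 12.80129

12.80129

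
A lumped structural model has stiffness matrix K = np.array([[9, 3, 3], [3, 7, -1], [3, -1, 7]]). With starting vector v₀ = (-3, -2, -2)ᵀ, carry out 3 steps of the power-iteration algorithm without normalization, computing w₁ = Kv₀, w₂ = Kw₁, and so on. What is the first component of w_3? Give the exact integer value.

w1 = Kv₀ = (9·(-3) + 3·(-2) + 3·(-2); 3·(-3) + 7·(-2) + (-1)·(-2); 3·(-3) + (-1)·(-2) + 7·(-2)) = (-39, -21, -21)
w2 = Kw1 = (9·(-39) + 3·(-21) + 3·(-21); 3·(-39) + 7·(-21) + (-1)·(-21); 3·(-39) + (-1)·(-21) + 7·(-21)) = (-477, -243, -243)
w3 = Kw2 = (-5751, -2889, -2889)
The requested component of w3 is -5751.

-5751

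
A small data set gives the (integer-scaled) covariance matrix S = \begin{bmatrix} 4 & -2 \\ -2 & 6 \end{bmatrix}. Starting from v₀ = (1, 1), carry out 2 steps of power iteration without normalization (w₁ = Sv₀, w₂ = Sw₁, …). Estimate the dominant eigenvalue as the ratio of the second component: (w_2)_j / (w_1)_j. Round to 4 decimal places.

5.0000

w1 = Sv₀ = (2, 4)
w2 = Sw1 = (0, 20)
Ratio at component: 20 / 4 = 5.0000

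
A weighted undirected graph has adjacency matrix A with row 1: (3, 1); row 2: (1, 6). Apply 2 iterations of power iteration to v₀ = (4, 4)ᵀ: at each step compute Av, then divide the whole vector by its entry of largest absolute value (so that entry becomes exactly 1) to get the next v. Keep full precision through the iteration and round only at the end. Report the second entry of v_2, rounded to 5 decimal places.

1.00000

Av0 = (16.000000, 28.000000); divide by 28.000000 → v1 = (0.571429, 1.000000)
Av1 = (2.714286, 6.571429); divide by 6.571429 → v2 = (0.413043, 1.000000)
Requested entry of v2: 184/184 = 1.00000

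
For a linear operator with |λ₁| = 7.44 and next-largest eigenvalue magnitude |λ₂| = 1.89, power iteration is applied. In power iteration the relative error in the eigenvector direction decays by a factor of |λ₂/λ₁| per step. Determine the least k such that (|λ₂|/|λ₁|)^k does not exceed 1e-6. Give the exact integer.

11

|λ₂/λ₁| = 1.89/7.44 = 0.25403
Need k ≥ ln(1e-6) / ln(0.25403) = -13.8155 / -1.3703 ≈ 10.082
Smallest integer k satisfying the bound: 11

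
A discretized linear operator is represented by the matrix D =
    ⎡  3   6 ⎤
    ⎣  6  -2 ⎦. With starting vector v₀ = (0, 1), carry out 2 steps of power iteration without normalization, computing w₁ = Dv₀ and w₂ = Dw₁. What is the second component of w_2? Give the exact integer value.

40

w1 = Dv₀ = (6, -2)
w2 = Dw1 = (6, 40)
The requested component of w2 is 40.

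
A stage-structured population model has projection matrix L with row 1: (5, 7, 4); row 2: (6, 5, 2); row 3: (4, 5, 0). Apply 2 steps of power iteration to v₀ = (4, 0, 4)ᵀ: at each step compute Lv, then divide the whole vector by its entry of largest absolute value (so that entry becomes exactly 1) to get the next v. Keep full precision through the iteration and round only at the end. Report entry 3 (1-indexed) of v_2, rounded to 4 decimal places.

0.6496

Lv0 = (36.00000, 32.00000, 16.00000); divide by 36.00000 → v1 = (1.00000, 0.88889, 0.44444)
Lv1 = (13.00000, 11.33333, 8.44444); divide by 13.00000 → v2 = (1.00000, 0.87179, 0.64957)
Requested entry of v2: 304/468 = 0.6496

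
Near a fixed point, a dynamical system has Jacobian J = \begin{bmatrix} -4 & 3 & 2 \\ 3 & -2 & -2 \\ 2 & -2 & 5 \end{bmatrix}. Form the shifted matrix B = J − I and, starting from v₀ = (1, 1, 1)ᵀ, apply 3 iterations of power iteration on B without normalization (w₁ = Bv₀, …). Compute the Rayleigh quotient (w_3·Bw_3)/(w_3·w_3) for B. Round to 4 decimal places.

μ ≈ 4.3954

B = J − I has rows (-5, 3, 2); (3, -3, -2); (2, -2, 4)
w1 = Bv₀ = ((-5)·1 + 3·1 + 2·1; 3·1 + (-3)·1 + (-2)·1; 2·1 + (-2)·1 + 4·1) = (0, -2, 4)
w2 = Bw1 = ((-5)·0 + 3·(-2) + 2·4; 3·0 + (-3)·(-2) + (-2)·4; 2·0 + (-2)·(-2) + 4·4) = (2, -2, 20)
w3 = Bw2 = (24, -28, 88)
Bw3 = (-28, -20, 456)
w3·Bw3 = 40016; w3·w3 = 9104; μ ≈ 40016/9104 = 4.3954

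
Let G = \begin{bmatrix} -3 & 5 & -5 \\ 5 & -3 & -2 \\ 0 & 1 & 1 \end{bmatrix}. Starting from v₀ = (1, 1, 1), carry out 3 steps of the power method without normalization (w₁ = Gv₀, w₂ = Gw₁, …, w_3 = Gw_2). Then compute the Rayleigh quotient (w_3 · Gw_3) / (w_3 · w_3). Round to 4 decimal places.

w1 = Gv₀ = (-3, 0, 2)
w2 = Gw1 = (-1, -19, 2)
w3 = Gw2 = (-102, 48, -17)
Gw3 = (631, -620, 31)
w3·Gw3 = (-102)·631 + 48·(-620) + (-17)·31 = -94649; w3·w3 = (-102)·(-102) + 48·48 + (-17)·(-17) = 12997
λ ≈ -94649/12997 = -7.2824

-7.2824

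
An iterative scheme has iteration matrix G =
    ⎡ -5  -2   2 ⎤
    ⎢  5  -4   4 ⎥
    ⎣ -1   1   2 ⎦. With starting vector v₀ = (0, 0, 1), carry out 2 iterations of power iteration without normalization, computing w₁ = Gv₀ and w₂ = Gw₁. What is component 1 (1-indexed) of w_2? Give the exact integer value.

-14

w1 = Gv₀ = ((-5)·0 + (-2)·0 + 2·1; 5·0 + (-4)·0 + 4·1; (-1)·0 + 1·0 + 2·1) = (2, 4, 2)
w2 = Gw1 = ((-5)·2 + (-2)·4 + 2·2; 5·2 + (-4)·4 + 4·2; (-1)·2 + 1·4 + 2·2) = (-14, 2, 6)
The requested component of w2 is -14.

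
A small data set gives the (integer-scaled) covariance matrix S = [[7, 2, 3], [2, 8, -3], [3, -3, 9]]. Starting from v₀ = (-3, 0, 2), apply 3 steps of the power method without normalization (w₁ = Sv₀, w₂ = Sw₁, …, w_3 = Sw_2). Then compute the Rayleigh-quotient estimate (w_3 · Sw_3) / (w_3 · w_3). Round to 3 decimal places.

w1 = Sv₀ = (7·(-3) + 2·0 + 3·2; 2·(-3) + 8·0 + (-3)·2; 3·(-3) + (-3)·0 + 9·2) = (-15, -12, 9)
w2 = Sw1 = (7·(-15) + 2·(-12) + 3·9; 2·(-15) + 8·(-12) + (-3)·9; 3·(-15) + (-3)·(-12) + 9·9) = (-102, -153, 72)
w3 = Sw2 = (-804, -1644, 801)
Sw3 = (-6513, -17163, 9729)
w3·Sw3 = (-804)·(-6513) + (-1644)·(-17163) + 801·9729 = 41245353; w3·w3 = (-804)·(-804) + (-1644)·(-1644) + 801·801 = 3990753
λ ≈ 41245353/3990753 = 10.335

λ ≈ 10.335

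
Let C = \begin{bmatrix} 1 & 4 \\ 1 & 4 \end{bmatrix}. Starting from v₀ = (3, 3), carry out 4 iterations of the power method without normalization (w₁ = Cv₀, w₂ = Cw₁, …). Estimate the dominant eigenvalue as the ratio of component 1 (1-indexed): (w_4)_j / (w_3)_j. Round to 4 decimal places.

λ ≈ 5.0000

w1 = Cv₀ = (15, 15)
w2 = Cw1 = (75, 75)
w3 = Cw2 = (375, 375)
w4 = Cw3 = (1875, 1875)
Ratio at component: 1875 / 375 = 5.0000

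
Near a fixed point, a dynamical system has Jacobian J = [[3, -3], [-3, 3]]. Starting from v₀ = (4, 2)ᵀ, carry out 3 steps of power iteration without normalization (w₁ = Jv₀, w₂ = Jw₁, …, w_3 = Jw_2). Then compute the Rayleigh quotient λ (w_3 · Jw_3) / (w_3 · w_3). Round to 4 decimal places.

λ ≈ 6.0000

w1 = Jv₀ = (3·4 + (-3)·2; (-3)·4 + 3·2) = (6, -6)
w2 = Jw1 = (3·6 + (-3)·(-6); (-3)·6 + 3·(-6)) = (36, -36)
w3 = Jw2 = (216, -216)
Jw3 = (1296, -1296)
w3·Jw3 = 216·1296 + (-216)·(-1296) = 559872; w3·w3 = 216·216 + (-216)·(-216) = 93312
λ ≈ 559872/93312 = 6.0000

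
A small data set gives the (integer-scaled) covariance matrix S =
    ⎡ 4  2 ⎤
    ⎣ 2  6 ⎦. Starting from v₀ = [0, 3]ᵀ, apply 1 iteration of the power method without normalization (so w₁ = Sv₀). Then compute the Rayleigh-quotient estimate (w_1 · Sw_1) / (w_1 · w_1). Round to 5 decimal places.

w1 = Sv₀ = (6, 18)
Sw1 = (60, 120)
w1·Sw1 = 6·60 + 18·120 = 2520; w1·w1 = 6·6 + 18·18 = 360
λ ≈ 2520/360 = 7.00000

λ ≈ 7.00000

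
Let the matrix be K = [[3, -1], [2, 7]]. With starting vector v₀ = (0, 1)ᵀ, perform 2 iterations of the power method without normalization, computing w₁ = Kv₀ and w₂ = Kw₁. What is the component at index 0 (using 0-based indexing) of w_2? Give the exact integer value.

-10

w1 = Kv₀ = (3·0 + (-1)·1; 2·0 + 7·1) = (-1, 7)
w2 = Kw1 = (3·(-1) + (-1)·7; 2·(-1) + 7·7) = (-10, 47)
The requested component of w2 is -10.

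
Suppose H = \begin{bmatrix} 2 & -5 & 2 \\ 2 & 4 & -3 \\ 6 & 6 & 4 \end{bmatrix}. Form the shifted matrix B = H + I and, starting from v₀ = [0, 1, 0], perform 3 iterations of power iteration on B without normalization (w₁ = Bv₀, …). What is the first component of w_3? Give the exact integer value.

-9

B = H + I has rows (3, -5, 2); (2, 5, -3); (6, 6, 5)
w1 = Bv₀ = (3·0 + (-5)·1 + 2·0; 2·0 + 5·1 + (-3)·0; 6·0 + 6·1 + 5·0) = (-5, 5, 6)
w2 = Bw1 = (3·(-5) + (-5)·5 + 2·6; 2·(-5) + 5·5 + (-3)·6; 6·(-5) + 6·5 + 5·6) = (-28, -3, 30)
w3 = Bw2 = (-9, -161, -36)
Requested component of w3: -9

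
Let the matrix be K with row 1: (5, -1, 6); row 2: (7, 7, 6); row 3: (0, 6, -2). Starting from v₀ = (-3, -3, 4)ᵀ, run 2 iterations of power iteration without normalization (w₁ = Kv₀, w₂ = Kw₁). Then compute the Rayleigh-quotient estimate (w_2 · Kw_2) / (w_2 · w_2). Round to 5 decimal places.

w1 = Kv₀ = (12, -18, -26)
w2 = Kw1 = (-78, -198, -56)
Kw2 = (-528, -2268, -1076)
w2·Kw2 = (-78)·(-528) + (-198)·(-2268) + (-56)·(-1076) = 550504; w2·w2 = (-78)·(-78) + (-198)·(-198) + (-56)·(-56) = 48424
λ ≈ 550504/48424 = 11.36841

λ ≈ 11.36841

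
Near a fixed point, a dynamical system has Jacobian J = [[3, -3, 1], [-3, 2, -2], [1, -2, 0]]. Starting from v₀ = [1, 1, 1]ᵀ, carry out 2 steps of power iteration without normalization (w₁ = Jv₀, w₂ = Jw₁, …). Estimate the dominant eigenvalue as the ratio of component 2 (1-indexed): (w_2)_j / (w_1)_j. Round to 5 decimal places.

2.33333

w1 = Jv₀ = (3·1 + (-3)·1 + 1·1; (-3)·1 + 2·1 + (-2)·1; 1·1 + (-2)·1 + 0·1) = (1, -3, -1)
w2 = Jw1 = (3·1 + (-3)·(-3) + 1·(-1); (-3)·1 + 2·(-3) + (-2)·(-1); 1·1 + (-2)·(-3) + 0·(-1)) = (11, -7, 7)
Ratio at component: -7 / -3 = 2.33333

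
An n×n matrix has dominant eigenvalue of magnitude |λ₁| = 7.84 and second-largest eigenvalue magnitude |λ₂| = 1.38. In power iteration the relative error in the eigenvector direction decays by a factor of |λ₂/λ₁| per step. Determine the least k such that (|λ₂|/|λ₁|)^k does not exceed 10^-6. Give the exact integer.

8

|λ₂/λ₁| = 1.38/7.84 = 0.17602
Need k ≥ ln(10^-6) / ln(0.17602) = -13.8155 / -1.7372 ≈ 7.953
Smallest integer k satisfying the bound: 8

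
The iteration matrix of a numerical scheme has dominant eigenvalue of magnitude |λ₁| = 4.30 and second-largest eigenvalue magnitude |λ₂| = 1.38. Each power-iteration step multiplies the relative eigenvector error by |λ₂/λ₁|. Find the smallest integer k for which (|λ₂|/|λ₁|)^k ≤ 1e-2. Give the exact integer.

5

|λ₂/λ₁| = 1.38/4.30 = 0.32093
Need k ≥ ln(1e-2) / ln(0.32093) = -4.6052 / -1.1365 ≈ 4.052
Smallest integer k satisfying the bound: 5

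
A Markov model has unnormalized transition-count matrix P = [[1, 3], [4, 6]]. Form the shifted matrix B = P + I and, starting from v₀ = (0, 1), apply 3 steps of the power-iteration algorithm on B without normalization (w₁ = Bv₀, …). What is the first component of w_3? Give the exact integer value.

B = P + I has rows (2, 3); (4, 7)
w1 = Bv₀ = (3, 7)
w2 = Bw1 = (27, 61)
w3 = Bw2 = (237, 535)
Requested component of w3: 237

237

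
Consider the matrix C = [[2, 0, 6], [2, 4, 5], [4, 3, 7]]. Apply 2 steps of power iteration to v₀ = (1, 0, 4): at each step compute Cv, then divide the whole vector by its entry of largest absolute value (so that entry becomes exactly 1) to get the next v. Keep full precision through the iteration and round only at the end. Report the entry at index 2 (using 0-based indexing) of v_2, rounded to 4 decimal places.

1.0000

Cv0 = (26.00000, 22.00000, 32.00000); divide by 32.00000 → v1 = (0.81250, 0.68750, 1.00000)
Cv1 = (7.62500, 9.37500, 12.31250); divide by 12.31250 → v2 = (0.61929, 0.76142, 1.00000)
Requested entry of v2: 394/394 = 1.0000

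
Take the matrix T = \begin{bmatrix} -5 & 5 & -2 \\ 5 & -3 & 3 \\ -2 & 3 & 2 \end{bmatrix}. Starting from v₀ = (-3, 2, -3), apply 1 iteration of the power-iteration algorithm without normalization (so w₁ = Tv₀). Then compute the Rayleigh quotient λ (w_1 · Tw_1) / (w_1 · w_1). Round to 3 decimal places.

-9.782

w1 = Tv₀ = ((-5)·(-3) + 5·2 + (-2)·(-3); 5·(-3) + (-3)·2 + 3·(-3); (-2)·(-3) + 3·2 + 2·(-3)) = (31, -30, 6)
Tw1 = (-317, 263, -140)
w1·Tw1 = 31·(-317) + (-30)·263 + 6·(-140) = -18557; w1·w1 = 31·31 + (-30)·(-30) + 6·6 = 1897
λ ≈ -18557/1897 = -9.782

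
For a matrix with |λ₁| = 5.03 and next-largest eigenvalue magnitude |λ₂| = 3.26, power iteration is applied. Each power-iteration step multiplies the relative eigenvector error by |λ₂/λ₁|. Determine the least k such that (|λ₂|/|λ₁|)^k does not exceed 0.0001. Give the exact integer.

22

|λ₂/λ₁| = 3.26/5.03 = 0.64811
Need k ≥ ln(0.0001) / ln(0.64811) = -9.2103 / -0.4337 ≈ 21.237
Smallest integer k satisfying the bound: 22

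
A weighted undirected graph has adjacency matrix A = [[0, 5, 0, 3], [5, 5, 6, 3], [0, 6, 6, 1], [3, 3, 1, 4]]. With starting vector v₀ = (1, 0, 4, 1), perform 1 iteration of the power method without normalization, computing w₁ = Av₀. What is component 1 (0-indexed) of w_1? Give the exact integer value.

w1 = Av₀ = (0·1 + 5·0 + 0·4 + 3·1; 5·1 + 5·0 + 6·4 + 3·1; 0·1 + 6·0 + 6·4 + 1·1; 3·1 + 3·0 + 1·4 + 4·1) = (3, 32, 25, 11)
The requested component of w1 is 32.

32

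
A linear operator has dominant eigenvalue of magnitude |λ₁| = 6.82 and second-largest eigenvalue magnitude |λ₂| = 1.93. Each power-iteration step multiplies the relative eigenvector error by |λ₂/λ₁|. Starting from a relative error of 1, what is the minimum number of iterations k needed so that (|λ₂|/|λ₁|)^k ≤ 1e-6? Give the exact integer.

|λ₂/λ₁| = 1.93/6.82 = 0.28299
Need k ≥ ln(1e-6) / ln(0.28299) = -13.8155 / -1.2623 ≈ 10.944
Smallest integer k satisfying the bound: 11

11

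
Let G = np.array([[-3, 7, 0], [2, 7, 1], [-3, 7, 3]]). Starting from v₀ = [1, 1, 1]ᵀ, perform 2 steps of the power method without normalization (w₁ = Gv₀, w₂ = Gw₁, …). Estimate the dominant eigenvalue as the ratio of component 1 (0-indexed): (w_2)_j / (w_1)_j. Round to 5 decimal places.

8.50000

w1 = Gv₀ = (4, 10, 7)
w2 = Gw1 = (58, 85, 79)
Ratio at component: 85 / 10 = 8.50000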